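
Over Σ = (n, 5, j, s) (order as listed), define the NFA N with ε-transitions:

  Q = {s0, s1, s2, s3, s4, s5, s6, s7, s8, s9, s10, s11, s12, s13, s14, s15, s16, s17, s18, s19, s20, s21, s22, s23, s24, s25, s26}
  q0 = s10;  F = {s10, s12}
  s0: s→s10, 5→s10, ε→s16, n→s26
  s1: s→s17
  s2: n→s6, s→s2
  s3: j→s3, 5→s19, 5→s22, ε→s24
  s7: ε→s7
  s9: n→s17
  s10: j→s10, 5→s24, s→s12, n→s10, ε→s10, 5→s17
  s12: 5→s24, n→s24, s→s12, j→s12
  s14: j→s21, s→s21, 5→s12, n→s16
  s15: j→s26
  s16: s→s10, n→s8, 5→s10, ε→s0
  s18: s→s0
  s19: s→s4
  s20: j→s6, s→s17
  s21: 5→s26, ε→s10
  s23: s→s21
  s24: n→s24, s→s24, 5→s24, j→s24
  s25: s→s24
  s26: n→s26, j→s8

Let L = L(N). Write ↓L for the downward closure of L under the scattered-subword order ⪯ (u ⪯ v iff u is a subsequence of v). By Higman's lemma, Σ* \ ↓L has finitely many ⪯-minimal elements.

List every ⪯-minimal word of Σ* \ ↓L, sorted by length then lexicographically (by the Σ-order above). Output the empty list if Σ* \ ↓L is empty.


A = [5, sn].

|Q|=27, |F|=2, |δ|=46 (6 ε).
min D↑ (3 st, q0=0, F={1}): 0:n→0,5→1,j→0,s→2 1:n→1,5→1,j→1,s→1 2:n→1,5→1,j→2,s→2 (ε-aug+det+¬).
'5': run [4, 2] end={s17,s24} rej; 1/1 single-dels accept.
'sn': N↓-sim [4, 2, 1] end={s24} rej; 2/2 del acc.
2 obstructions.


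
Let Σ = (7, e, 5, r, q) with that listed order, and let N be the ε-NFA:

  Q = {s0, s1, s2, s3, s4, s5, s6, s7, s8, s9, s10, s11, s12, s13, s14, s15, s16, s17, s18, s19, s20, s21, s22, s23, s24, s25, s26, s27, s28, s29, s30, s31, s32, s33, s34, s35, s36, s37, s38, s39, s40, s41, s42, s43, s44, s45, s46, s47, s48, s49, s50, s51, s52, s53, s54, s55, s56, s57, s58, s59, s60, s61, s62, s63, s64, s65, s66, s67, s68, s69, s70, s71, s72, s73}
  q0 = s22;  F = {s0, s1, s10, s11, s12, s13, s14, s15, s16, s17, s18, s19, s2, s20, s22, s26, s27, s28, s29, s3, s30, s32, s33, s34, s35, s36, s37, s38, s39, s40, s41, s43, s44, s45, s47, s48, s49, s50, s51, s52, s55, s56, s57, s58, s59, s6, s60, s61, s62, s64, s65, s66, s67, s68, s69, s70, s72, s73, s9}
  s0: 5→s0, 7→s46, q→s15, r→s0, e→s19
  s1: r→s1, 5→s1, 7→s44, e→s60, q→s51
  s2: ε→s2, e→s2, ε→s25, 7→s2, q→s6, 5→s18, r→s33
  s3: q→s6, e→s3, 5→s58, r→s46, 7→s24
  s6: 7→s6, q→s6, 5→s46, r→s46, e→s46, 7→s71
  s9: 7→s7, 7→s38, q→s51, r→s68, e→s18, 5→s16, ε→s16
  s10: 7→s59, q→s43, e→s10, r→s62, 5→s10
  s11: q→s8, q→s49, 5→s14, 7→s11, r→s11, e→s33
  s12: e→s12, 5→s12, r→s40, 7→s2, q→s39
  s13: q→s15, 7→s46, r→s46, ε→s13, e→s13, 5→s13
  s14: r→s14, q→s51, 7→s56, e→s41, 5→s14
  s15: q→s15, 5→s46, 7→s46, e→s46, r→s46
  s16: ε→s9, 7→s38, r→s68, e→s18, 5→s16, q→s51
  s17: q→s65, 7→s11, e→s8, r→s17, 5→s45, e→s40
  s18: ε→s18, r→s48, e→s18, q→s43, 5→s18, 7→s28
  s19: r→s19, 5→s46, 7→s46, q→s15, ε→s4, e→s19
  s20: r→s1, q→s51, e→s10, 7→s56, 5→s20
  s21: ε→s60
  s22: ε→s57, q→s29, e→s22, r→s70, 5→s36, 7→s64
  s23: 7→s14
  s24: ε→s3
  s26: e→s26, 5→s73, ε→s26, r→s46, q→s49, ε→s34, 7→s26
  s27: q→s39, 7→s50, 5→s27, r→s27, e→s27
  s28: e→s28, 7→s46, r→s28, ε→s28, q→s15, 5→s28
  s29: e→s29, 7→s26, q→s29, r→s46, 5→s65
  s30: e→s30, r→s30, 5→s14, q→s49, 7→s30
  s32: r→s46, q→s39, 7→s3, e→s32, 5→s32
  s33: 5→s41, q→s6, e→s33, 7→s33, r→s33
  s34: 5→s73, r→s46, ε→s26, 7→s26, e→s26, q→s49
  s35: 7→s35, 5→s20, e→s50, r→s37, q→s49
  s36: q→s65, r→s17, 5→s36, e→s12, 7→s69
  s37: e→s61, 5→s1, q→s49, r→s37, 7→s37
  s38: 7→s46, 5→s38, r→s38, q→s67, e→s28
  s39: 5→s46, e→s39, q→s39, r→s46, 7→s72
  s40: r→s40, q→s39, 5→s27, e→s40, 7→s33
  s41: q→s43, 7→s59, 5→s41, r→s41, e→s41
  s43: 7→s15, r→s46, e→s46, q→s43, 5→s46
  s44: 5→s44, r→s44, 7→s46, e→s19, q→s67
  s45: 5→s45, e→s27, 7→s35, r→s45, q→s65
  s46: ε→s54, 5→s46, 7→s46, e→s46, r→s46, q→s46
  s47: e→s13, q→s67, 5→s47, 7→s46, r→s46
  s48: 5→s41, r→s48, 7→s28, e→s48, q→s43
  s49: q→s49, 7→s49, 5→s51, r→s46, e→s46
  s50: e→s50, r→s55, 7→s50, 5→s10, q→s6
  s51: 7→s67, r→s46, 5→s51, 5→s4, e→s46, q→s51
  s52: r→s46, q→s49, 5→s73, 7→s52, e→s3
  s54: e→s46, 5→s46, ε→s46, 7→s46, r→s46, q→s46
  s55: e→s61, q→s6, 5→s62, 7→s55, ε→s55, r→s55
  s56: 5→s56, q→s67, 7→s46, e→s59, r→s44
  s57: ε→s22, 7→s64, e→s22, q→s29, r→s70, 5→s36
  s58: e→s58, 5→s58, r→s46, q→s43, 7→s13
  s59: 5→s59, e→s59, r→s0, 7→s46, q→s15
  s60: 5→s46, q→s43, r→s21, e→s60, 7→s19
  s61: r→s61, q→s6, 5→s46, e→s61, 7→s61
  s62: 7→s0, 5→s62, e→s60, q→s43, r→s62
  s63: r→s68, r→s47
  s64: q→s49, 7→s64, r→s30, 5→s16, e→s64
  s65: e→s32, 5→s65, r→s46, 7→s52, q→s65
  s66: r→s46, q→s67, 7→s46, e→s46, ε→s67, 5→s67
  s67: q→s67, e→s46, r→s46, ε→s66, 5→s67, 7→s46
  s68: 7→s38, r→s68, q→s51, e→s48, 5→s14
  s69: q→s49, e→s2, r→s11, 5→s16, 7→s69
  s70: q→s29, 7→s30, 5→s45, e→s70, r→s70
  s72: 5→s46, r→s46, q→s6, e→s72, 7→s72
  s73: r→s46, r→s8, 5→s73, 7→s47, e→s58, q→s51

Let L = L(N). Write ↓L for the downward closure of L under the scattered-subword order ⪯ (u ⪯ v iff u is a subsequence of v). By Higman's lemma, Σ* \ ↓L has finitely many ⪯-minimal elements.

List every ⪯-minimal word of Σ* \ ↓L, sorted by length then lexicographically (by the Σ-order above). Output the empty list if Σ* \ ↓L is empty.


|Q|=74, |F|=59, |δ|=334 (20 ε).
min D↑ (56 st, q0=0, F={14}): 0:7→1,e→0,5→2,r→3,q→4 1:7→1,e→1,5→5,r→6,q→7 2:7→8,e→9,5→2,r→10,q→11 3:7→6,e→3,5→12,r→3,q→4 4:7→13,e→4,5→11,r→14,q→4 5:7→15,e→16,5→5,r→17,q→18 6:7→6,e→6,5→19,r→6,q→7 7:7→7,e→14,5→18,r→14,q→7 8:7→8,e→20,5→5,r→21,q→7 9:7→20,e→9,5→9,r→22,q→23 10:7→21,e→22,5→12,r→10,q→11 11:7→24,e→25,5→11,r→14,q→11 12:7→26,e→27,5→12,r→12,q→11 13:7→13,e→13,5→28,r→14,q→7 14:7→14,e→14,5→14,r→14,q→14 15:7→14,e→29,5→15,r→15,q→30 16:7→29,e→16,5→16,r→31,q→32 17:7→15,e→31,5→19,r→17,q→18 18:7→30,e→14,5→18,r→14,q→18 19:7→33,e→34,5→19,r→19,q→18 20:7→20,e→20,5→16,r→35,q→36 21:7→21,e→35,5→19,r→21,q→7 22:7→35,e→22,5→27,r→22,q→23 23:7→37,e→23,5→14,r→14,q→23 24:7→24,e→38,5→28,r→14,q→7 25:7→38,e→25,5→25,r→14,q→23 26:7→26,e→39,5→40,r→41,q→7 27:7→39,e→27,5→27,r→27,q→23 28:7→42,e→43,5→28,r→14,q→18 29:7→14,e→29,5→29,r→29,q→44 30:7→14,e→14,5→30,r→14,q→30 31:7→29,e→31,5→34,r→31,q→32 32:7→44,e→14,5→14,r→14,q→32 33:7→14,e→45,5→33,r→46,q→30 34:7→45,e→34,5→34,r→34,q→32 35:7→35,e→35,5→34,r→35,q→36 36:7→36,e→14,5→14,r→14,q→36 37:7→37,e→37,5→14,r→14,q→36 38:7→38,e→38,5→43,r→14,q→36 39:7→39,e→39,5→47,r→48,q→36 40:7→33,e→47,5→40,r→49,q→18 41:7→41,e→50,5→49,r→41,q→7 42:7→14,e→51,5→42,r→14,q→30 43:7→51,e→43,5→43,r→14,q→32 44:7→14,e→14,5→14,r→14,q→44 45:7→14,e→45,5→45,r→52,q→44 46:7→14,e→53,5→46,r→46,q→30 47:7→45,e→47,5→47,r→54,q→32 48:7→48,e→50,5→54,r→48,q→36 49:7→46,e→55,5→49,r→49,q→18 50:7→50,e→50,5→14,r→50,q→36 51:7→14,e→51,5→51,r→14,q→44 52:7→14,e→53,5→52,r→52,q→44 53:7→14,e→53,5→14,r→53,q→44 54:7→52,e→55,5→54,r→54,q→32 55:7→53,e→55,5→14,r→55,q→32.
'qr': run [68, 26, 3] end={s46,s54,s8} — reject; 2/2 del acc.
'7qe': run [68, 55, 12, 2] end={s46,s54} rej; 3/3 del acc.
'7577': run [68, 55, 34, 16, 2] end={s46,s54} ∉↓L; 4/4 del acc.
'5eq5': |S_i|=[68, 60, 35, 8, 2] end={s46,s54} ∉↓L; 4/4 deletions ∈↓L.
'r57re5': N↓-sim [68, 56, 45, 36, 22, 11, 2] end={s46,s54} rej; 6/6 del acc.
5 words, ⪯-incomp.

min(Σ*\↓L) = [qr, 7qe, 7577, 5eq5, r57re5].


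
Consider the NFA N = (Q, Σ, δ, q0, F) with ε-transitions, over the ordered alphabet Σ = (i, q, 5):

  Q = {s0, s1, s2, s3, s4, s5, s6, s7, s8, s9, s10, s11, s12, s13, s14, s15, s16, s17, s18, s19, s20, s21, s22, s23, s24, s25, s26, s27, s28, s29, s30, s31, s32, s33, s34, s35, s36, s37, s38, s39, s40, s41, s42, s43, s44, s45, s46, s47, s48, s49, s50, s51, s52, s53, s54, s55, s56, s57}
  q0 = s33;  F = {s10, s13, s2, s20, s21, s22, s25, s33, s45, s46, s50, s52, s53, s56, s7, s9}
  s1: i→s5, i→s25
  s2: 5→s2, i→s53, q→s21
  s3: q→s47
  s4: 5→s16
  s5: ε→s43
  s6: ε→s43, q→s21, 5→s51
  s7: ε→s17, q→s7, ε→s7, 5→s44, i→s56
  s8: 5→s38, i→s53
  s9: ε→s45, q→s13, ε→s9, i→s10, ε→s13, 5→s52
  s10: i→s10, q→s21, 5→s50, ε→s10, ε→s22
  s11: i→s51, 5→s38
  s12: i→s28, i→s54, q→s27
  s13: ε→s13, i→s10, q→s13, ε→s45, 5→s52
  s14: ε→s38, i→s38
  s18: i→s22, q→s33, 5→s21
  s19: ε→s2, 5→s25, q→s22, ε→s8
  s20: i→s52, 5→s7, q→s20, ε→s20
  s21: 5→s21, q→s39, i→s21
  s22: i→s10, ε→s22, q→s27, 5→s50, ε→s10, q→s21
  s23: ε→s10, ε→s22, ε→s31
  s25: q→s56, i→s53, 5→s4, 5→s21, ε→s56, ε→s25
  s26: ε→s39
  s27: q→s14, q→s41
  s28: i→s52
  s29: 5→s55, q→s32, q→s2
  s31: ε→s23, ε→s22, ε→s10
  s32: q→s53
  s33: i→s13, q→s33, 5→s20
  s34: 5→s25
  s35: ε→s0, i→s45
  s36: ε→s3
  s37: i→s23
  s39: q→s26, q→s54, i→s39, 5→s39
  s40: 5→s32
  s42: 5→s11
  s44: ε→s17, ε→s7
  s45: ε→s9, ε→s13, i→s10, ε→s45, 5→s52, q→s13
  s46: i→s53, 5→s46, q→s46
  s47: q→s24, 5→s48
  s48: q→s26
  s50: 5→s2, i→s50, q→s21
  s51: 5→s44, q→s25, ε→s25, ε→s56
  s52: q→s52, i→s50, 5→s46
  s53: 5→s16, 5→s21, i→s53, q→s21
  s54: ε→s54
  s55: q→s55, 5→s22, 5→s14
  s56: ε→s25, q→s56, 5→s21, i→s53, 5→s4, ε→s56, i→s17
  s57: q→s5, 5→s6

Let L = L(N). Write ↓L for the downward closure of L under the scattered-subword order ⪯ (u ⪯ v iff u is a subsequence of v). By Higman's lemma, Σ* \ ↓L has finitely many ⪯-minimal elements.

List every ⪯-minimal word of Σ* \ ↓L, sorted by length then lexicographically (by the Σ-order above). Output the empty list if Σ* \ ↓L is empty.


|Q|=58, |F|=16, |δ|=136 (38 ε).
min D↑ (13 st, q0=0, F={10}): 0:i→1,q→0,5→2 1:i→3,q→1,5→4 2:i→4,q→2,5→5 3:i→3,q→6,5→7 4:i→7,q→4,5→8 5:i→9,q→5,5→5 6:i→6,q→10,5→6 7:i→7,q→6,5→11 8:i→12,q→8,5→8 9:i→12,q→9,5→6 10:i→10,q→10,5→10 11:i→12,q→6,5→11 12:i→12,q→6,5→6 [Hopcroft].
'iiqq': |S_i|=[27, 23, 15, 8, 6] end={s14,s26,s38,s39,s41,s54} ∉↓L; 4/4 del acc.
'55i5q': run [27, 17, 14, 10, 6, 3] end={s26,s39,s54} rej; 5/5 deletions ∈↓L.
2 words, ⪯-incomp.

A = [iiqq, 55i5q].


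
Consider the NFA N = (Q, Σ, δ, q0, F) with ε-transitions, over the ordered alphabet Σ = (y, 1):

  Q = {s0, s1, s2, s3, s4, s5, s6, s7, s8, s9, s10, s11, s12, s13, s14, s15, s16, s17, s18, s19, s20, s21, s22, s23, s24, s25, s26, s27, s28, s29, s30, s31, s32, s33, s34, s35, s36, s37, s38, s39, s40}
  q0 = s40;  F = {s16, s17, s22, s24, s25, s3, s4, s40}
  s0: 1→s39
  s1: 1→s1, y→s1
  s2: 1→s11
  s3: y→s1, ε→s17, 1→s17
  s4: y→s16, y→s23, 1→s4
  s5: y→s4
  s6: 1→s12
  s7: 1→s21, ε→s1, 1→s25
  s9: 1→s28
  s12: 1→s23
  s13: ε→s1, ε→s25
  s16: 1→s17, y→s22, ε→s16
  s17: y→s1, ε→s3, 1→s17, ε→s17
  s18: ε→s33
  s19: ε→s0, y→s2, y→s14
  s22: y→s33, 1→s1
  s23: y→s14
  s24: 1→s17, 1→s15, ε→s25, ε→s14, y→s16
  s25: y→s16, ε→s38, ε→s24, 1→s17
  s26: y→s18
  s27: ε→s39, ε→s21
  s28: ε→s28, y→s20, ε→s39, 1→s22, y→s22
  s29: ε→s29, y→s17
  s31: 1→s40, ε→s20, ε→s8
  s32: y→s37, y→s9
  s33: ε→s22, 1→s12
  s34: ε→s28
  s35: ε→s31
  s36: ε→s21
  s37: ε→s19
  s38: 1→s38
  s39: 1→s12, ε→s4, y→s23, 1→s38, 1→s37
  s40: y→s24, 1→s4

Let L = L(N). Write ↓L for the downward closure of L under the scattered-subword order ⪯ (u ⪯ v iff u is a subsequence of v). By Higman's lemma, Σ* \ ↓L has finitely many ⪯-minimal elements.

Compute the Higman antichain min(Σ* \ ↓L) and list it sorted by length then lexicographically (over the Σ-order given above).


|Q|=41, |F|=8, |δ|=71 (26 ε).
min D↑ (7 st, q0=0, F={6}): 0:y→1,1→2 1:y→3,1→4 2:y→3,1→2 3:y→5,1→4 4:y→6,1→4 5:y→5,1→6 6:y→6,1→6 (ε-aug+det+¬).
'y1y': run [15, 13, 8, 2] end={s1,s14} ∉↓L; 3/3 deletions ∈↓L.
'yyy1': |S_i|=[15, 13, 9, 6, 4] end={s1,s12,s14,s23} ∉↓L; 4/4 deletions ∈↓L.
'1yy1': |S_i|=[15, 12, 9, 6, 4] end={s1,s12,s14,s23} rej; 4/4 deletions ∈↓L.
3 words, ⪯-incomp.

min(Σ*\↓L) = [y1y, yyy1, 1yy1].


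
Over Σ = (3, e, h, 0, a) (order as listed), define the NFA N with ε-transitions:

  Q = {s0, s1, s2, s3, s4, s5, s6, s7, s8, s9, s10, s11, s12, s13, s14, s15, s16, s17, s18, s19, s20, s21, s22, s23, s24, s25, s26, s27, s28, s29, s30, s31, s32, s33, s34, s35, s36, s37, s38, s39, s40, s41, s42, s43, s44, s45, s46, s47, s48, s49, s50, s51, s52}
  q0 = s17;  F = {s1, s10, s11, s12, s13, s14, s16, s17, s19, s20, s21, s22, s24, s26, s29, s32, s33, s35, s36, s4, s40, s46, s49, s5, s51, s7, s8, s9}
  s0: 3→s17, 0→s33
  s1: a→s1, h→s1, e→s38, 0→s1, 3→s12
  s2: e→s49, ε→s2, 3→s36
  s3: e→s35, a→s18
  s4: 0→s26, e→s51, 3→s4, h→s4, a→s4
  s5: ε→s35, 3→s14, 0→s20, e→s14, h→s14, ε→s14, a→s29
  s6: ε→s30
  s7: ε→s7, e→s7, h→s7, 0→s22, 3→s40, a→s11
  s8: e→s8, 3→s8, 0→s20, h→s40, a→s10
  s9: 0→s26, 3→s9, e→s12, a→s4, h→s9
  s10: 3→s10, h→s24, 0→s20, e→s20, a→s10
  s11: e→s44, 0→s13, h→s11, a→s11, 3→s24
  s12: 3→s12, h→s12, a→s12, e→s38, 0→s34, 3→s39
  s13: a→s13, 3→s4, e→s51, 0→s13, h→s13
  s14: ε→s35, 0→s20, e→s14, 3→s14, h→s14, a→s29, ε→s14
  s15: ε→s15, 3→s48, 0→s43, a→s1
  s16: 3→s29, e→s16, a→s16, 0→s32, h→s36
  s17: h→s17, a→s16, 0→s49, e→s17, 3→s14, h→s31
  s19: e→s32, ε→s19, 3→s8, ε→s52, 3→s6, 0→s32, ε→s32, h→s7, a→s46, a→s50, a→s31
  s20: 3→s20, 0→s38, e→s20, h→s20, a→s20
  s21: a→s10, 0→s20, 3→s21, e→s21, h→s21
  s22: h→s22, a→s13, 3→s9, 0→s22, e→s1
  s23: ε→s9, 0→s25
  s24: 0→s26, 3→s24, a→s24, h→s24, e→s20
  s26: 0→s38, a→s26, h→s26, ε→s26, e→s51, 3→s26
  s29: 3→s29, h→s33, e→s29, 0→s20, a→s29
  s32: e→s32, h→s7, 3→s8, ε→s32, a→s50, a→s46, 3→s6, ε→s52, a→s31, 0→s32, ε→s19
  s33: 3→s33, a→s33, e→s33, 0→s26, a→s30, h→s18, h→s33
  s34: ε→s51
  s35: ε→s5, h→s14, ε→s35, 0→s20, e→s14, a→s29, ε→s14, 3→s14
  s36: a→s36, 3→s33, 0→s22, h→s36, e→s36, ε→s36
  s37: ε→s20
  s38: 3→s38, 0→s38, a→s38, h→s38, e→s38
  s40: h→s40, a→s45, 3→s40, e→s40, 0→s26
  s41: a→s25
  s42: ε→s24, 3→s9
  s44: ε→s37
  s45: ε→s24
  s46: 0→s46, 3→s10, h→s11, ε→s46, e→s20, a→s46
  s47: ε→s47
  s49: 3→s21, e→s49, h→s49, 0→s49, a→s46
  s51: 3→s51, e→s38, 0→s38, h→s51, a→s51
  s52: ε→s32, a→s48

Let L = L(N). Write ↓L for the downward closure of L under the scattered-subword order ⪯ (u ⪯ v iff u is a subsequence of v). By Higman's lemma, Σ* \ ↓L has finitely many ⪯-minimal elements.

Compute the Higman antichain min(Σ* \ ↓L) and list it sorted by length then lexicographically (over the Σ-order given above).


min(Σ*\↓L) = [300, 0ae0, ah0ee].

|Q|=53, |F|=28, |δ|=196 (28 ε).
min D↑ (26 st, q0=0, F={10}): 0:3→1,e→0,h→0,0→2,a→3 1:3→1,e→1,h→1,0→4,a→5 2:3→6,e→2,h→2,0→2,a→7 3:3→5,e→3,h→8,0→9,a→3 4:3→4,e→4,h→4,0→10,a→4 5:3→5,e→5,h→11,0→4,a→5 6:3→6,e→6,h→6,0→4,a→12 7:3→12,e→4,h→13,0→7,a→7 8:3→11,e→8,h→8,0→14,a→8 9:3→15,e→9,h→16,0→9,a→7 10:3→10,e→10,h→10,0→10,a→10 11:3→11,e→11,h→11,0→17,a→11 12:3→12,e→4,h→18,0→4,a→12 13:3→18,e→4,h→13,0→19,a→13 14:3→20,e→21,h→14,0→14,a→19 15:3→15,e→15,h→22,0→4,a→12 16:3→22,e→16,h→16,0→14,a→13 17:3→17,e→23,h→17,0→10,a→17 18:3→18,e→4,h→18,0→17,a→18 19:3→24,e→23,h→19,0→19,a→19 20:3→20,e→25,h→20,0→17,a→24 21:3→25,e→10,h→21,0→21,a→21 22:3→22,e→22,h→22,0→17,a→18 23:3→23,e→10,h→23,0→10,a→23 24:3→24,e→23,h→24,0→17,a→24 25:3→25,e→10,h→25,0→23,a→25.
'300': run [41, 23, 5, 1] end={s38} — reject; 3/3 deletions ∈↓L.
'0ae0': run [41, 32, 20, 5, 1] end={s38} ∉↓L; 4/4 deletions ∈↓L.
'ah0ee': run [41, 35, 23, 11, 6, 1] end={s38} rej; 5/5 del acc.
3 words, ⪯-incomp.


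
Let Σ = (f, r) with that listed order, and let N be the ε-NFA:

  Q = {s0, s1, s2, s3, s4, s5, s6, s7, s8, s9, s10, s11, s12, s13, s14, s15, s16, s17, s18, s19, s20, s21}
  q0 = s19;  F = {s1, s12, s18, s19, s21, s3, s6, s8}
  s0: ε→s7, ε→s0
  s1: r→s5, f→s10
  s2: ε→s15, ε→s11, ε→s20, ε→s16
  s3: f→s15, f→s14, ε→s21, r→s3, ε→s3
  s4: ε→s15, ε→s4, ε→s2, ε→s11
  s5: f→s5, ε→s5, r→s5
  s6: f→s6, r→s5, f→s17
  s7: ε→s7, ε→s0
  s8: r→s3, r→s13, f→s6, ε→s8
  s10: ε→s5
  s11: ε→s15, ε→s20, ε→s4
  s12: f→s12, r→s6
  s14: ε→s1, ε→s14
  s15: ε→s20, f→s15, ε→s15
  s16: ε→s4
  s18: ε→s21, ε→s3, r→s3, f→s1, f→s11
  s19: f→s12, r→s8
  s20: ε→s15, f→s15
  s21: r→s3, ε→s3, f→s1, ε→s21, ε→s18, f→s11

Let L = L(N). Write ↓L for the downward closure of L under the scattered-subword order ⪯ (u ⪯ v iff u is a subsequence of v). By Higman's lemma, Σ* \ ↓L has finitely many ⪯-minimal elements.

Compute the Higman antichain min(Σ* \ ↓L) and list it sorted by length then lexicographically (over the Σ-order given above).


min(Σ*\↓L) = [frr, rfr, rrff].

|Q|=22, |F|=8, |δ|=56 (31 ε).
min D↑ (7 st, q0=0, F={5}): 0:f→1,r→2 1:f→1,r→3 2:f→3,r→4 3:f→3,r→5 4:f→6,r→4 5:f→5,r→5 6:f→5,r→5 (ε-aug+det+¬).
'frr': N↓-sim [19, 13, 3, 1] end={s5} ∉↓L; 3/3 deletions ∈↓L.
'rfr': |S_i|=[19, 17, 12, 1] end={s5} — reject; 3/3 single-dels accept.
'rrff': |S_i|=[19, 17, 14, 10, 4] end={s10,s15,s20,s5} rej; 4/4 del acc.
3 obstructions.


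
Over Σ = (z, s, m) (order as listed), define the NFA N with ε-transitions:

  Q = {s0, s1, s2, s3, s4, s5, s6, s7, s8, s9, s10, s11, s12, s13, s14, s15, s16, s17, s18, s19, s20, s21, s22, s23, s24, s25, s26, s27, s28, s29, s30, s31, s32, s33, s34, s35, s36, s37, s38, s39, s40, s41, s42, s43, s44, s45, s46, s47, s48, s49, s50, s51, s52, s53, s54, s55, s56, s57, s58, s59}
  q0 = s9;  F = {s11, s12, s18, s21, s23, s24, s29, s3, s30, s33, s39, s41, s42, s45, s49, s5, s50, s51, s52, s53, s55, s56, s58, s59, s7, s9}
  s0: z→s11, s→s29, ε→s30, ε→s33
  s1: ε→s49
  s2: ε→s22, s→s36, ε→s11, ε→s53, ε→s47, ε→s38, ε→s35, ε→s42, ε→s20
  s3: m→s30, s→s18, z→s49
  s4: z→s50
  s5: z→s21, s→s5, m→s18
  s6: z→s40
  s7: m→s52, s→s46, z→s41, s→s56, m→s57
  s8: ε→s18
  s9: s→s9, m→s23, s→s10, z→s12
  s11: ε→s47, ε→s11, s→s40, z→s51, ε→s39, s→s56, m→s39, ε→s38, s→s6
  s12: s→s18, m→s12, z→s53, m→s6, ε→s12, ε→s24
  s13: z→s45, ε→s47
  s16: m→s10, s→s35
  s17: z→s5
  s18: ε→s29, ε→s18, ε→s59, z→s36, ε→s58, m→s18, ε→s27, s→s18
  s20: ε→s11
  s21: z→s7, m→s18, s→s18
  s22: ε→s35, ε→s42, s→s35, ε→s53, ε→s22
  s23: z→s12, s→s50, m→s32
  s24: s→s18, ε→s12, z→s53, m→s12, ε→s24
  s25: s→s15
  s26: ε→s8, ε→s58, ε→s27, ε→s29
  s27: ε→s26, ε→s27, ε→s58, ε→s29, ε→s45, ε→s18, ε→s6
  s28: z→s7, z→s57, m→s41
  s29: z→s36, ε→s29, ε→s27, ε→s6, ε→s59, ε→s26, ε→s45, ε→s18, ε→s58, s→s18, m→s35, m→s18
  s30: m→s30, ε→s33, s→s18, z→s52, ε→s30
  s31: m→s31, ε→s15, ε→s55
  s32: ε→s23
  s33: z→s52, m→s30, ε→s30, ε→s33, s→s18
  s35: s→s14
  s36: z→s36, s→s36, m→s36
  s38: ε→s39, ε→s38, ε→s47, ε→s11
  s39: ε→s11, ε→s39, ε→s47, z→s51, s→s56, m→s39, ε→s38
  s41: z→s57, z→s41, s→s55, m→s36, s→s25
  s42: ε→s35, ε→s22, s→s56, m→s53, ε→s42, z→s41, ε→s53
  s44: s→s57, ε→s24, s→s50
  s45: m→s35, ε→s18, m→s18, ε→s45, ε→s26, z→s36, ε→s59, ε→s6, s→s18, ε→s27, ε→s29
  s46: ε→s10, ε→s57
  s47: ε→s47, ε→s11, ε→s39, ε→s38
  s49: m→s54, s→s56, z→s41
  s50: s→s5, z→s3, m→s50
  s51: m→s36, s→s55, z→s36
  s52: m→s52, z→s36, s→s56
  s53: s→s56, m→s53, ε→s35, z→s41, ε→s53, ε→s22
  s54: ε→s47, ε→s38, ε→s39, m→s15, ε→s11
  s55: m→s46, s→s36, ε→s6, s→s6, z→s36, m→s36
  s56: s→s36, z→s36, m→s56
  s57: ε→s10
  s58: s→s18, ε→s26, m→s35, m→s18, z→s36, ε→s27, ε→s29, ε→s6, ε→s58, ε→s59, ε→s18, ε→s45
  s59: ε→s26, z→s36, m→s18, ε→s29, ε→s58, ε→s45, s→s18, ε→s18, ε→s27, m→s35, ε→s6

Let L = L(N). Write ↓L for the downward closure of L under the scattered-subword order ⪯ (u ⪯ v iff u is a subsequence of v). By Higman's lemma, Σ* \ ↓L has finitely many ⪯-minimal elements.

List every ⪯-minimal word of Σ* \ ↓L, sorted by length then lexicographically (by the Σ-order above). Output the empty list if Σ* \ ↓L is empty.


|Q|=60, |F|=26, |δ|=221 (107 ε).
min D↑ (19 st, q0=0, F={8}): 0:z→1,s→0,m→2 1:z→3,s→4,m→1 2:z→1,s→5,m→2 3:z→6,s→7,m→3 4:z→8,s→4,m→4 5:z→9,s→10,m→5 6:z→6,s→11,m→8 7:z→8,s→8,m→7 8:z→8,s→8,m→8 9:z→12,s→4,m→13 10:z→14,s→10,m→4 11:z→8,s→8,m→8 12:z→6,s→7,m→15 13:z→16,s→4,m→13 14:z→17,s→4,m→4 15:z→18,s→7,m→15 16:z→8,s→7,m→16 17:z→6,s→7,m→16 18:z→8,s→11,m→8 [Hopcroft].
'zsz': run [44, 39, 20, 2] end={s36,s40} — reject; 3/3 del acc.
'zzzm': N↓-sim [44, 39, 25, 11, 4] end={s10,s36,s46,s57} rej; 4/4 del acc.
'zzss': |S_i|=[44, 39, 25, 12, 5] end={s14,s15,s36,s40,s6} ∉↓L; 4/4 del acc.
'mssmz': |S_i|=[44, 43, 36, 25, 18, 2] end={s36,s40} rej; 5/5 single-dels accept.
'mszmzz': |S_i|=[44, 43, 36, 34, 28, 10, 2] end={s36,s40} rej; 6/6 deletions ∈↓L.
5 obstructions.

min(Σ*\↓L) = [zsz, zzzm, zzss, mssmz, mszmzz].


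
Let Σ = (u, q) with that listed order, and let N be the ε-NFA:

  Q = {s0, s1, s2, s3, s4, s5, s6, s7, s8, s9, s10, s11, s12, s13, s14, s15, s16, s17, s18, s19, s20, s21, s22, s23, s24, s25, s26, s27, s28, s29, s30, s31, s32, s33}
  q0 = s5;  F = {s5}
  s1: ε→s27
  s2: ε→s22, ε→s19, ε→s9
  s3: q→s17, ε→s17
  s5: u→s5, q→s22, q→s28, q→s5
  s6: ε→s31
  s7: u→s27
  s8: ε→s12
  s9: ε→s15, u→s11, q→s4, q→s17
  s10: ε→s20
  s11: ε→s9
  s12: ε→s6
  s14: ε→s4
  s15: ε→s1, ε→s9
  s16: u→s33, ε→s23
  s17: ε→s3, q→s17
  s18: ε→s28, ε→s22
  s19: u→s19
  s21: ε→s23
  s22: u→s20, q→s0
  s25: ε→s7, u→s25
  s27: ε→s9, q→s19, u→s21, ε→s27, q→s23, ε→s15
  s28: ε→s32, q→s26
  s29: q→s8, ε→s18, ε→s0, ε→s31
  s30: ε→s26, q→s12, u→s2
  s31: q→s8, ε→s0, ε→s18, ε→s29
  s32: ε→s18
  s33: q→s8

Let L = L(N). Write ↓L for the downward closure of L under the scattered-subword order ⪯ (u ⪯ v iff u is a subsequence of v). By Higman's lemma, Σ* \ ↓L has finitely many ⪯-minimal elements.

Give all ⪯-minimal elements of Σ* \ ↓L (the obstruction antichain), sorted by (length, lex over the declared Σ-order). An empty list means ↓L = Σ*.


|Q|=34, |F|=1, |δ|=56 (32 ε).
min D↑ (1 st, q0=0, F={}): 0:u→0,q→0.
L(D↑) = ∅; no obstructions.

min(Σ*\↓L) = [].


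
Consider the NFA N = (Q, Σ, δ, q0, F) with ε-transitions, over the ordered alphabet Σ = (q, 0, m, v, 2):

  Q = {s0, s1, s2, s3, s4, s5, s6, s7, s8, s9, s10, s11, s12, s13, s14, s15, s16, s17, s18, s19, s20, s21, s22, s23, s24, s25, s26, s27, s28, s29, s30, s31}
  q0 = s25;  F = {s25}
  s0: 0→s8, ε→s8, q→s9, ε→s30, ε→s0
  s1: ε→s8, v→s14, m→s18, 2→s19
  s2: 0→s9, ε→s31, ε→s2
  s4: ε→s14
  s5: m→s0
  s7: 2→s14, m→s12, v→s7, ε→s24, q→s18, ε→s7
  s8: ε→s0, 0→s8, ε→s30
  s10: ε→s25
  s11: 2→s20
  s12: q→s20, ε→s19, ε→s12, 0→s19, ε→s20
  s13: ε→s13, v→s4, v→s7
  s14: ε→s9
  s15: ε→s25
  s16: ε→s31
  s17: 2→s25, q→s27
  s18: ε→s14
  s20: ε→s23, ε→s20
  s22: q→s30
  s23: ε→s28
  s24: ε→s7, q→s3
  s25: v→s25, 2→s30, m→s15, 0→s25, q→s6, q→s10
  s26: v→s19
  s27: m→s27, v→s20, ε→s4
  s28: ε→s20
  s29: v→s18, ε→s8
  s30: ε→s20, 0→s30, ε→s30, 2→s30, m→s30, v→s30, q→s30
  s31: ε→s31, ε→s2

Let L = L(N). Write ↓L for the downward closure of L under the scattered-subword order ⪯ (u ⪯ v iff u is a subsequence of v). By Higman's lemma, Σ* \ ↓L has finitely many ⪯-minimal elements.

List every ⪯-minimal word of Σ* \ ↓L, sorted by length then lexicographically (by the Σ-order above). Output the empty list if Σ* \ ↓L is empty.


|Q|=32, |F|=1, |δ|=67 (31 ε).
min D↑ (2 st, q0=0, F={1}): 0:q→0,0→0,m→0,v→0,2→1 1:q→1,0→1,m→1,v→1,2→1 [Hopcroft].
'2': |S_i|=[8, 4] end={s20,s23,s28,s30} rej; 1/1 single-dels accept.
1 obstructions.

Antichain: [2].


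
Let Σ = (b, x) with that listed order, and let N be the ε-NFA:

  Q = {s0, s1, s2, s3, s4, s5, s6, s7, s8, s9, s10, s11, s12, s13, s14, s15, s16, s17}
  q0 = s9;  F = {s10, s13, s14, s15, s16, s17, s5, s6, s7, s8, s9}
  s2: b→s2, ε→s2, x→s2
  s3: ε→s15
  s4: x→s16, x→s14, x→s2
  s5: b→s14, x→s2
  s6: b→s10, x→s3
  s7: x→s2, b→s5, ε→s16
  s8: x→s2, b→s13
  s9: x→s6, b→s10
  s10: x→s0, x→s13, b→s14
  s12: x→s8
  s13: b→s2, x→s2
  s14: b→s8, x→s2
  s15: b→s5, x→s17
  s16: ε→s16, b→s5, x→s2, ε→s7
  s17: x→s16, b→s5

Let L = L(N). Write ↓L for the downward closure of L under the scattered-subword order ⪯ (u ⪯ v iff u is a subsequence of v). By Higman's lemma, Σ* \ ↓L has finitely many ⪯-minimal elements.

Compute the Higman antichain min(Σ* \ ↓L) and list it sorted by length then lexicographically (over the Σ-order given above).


min(Σ*\↓L) = [bbx, bxb, bxx, xxbx, bbbbb, xxxxx].

|Q|=18, |F|=11, |δ|=34 (5 ε).
min D↑ (11 st, q0=0, F={7}): 0:b→1,x→2 1:b→3,x→4 2:b→1,x→5 3:b→6,x→7 4:b→7,x→7 5:b→8,x→9 6:b→4,x→7 7:b→7,x→7 8:b→3,x→7 9:b→8,x→10 10:b→8,x→7.
'bbx': N↓-sim [14, 7, 4, 1] end={s2} rej; 3/3 deletions ∈↓L.
'bxb': N↓-sim [14, 7, 3, 1] end={s2} rej; 3/3 del acc.
'bxx': N↓-sim [14, 7, 3, 1] end={s2} rej; 3/3 deletions ∈↓L.
'xxbx': run [14, 13, 11, 5, 1] end={s2} — reject; 4/4 single-dels accept.
'bbbbb': |S_i|=[14, 7, 4, 3, 2, 1] end={s2} — reject; 5/5 del acc.
'xxxxx': |S_i|=[14, 13, 11, 8, 7, 1] end={s2} — reject; 5/5 single-dels accept.
6 minimals (antichain).


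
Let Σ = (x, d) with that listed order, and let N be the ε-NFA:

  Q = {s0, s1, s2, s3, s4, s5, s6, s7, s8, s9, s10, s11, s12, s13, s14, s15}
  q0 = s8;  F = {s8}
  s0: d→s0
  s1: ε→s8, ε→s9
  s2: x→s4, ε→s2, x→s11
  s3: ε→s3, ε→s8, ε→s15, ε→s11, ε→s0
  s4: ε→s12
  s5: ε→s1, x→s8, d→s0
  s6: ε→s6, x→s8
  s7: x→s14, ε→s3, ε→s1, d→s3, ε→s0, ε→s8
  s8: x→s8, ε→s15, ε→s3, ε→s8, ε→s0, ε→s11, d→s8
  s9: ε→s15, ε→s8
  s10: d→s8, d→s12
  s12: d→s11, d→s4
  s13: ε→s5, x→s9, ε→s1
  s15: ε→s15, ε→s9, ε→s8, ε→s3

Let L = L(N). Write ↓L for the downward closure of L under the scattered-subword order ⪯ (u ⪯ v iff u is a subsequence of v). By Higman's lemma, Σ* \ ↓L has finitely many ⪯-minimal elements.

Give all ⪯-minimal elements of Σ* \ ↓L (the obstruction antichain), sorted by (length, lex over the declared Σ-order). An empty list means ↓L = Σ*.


|Q|=16, |F|=1, |δ|=43 (28 ε).
min D↑ (1 st, q0=0, F={}): 0:x→0,d→0 [Hopcroft].
L(D↑) = ∅; no obstructions.

Antichain: [].


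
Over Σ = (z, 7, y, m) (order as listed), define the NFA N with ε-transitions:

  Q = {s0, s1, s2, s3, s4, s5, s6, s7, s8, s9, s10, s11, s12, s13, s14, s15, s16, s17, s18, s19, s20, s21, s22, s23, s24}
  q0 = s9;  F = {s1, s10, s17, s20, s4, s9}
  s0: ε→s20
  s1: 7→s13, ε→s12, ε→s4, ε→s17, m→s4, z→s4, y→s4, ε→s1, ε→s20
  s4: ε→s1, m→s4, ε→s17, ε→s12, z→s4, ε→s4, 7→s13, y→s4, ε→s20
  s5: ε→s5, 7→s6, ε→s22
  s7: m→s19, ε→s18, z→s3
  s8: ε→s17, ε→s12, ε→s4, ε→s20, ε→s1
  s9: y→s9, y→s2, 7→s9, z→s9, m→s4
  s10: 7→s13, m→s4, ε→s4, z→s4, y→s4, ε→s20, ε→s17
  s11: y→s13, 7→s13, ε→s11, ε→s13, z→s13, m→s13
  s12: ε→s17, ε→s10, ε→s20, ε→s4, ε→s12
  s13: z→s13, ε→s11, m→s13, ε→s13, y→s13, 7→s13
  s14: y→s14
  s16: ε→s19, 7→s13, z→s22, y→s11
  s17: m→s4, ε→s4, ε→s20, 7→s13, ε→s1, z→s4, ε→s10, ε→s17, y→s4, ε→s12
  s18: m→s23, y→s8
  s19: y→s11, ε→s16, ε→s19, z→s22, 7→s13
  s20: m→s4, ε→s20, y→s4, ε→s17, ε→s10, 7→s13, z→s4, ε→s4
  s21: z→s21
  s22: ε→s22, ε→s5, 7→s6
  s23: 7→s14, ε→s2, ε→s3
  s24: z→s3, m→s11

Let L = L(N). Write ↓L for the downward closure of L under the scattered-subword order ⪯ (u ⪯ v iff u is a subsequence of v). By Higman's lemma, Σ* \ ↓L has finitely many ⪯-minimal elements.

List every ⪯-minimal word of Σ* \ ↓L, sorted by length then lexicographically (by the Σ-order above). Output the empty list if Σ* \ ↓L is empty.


A = [m7].

|Q|=25, |F|=6, |δ|=98 (48 ε).
min D↑ (3 st, q0=0, F={2}): 0:z→0,7→0,y→0,m→1 1:z→1,7→2,y→1,m→1 2:z→2,7→2,y→2,m→2.
'm7': run [10, 8, 2] end={s11,s13} rej; 2/2 del acc.
1 obstructions.


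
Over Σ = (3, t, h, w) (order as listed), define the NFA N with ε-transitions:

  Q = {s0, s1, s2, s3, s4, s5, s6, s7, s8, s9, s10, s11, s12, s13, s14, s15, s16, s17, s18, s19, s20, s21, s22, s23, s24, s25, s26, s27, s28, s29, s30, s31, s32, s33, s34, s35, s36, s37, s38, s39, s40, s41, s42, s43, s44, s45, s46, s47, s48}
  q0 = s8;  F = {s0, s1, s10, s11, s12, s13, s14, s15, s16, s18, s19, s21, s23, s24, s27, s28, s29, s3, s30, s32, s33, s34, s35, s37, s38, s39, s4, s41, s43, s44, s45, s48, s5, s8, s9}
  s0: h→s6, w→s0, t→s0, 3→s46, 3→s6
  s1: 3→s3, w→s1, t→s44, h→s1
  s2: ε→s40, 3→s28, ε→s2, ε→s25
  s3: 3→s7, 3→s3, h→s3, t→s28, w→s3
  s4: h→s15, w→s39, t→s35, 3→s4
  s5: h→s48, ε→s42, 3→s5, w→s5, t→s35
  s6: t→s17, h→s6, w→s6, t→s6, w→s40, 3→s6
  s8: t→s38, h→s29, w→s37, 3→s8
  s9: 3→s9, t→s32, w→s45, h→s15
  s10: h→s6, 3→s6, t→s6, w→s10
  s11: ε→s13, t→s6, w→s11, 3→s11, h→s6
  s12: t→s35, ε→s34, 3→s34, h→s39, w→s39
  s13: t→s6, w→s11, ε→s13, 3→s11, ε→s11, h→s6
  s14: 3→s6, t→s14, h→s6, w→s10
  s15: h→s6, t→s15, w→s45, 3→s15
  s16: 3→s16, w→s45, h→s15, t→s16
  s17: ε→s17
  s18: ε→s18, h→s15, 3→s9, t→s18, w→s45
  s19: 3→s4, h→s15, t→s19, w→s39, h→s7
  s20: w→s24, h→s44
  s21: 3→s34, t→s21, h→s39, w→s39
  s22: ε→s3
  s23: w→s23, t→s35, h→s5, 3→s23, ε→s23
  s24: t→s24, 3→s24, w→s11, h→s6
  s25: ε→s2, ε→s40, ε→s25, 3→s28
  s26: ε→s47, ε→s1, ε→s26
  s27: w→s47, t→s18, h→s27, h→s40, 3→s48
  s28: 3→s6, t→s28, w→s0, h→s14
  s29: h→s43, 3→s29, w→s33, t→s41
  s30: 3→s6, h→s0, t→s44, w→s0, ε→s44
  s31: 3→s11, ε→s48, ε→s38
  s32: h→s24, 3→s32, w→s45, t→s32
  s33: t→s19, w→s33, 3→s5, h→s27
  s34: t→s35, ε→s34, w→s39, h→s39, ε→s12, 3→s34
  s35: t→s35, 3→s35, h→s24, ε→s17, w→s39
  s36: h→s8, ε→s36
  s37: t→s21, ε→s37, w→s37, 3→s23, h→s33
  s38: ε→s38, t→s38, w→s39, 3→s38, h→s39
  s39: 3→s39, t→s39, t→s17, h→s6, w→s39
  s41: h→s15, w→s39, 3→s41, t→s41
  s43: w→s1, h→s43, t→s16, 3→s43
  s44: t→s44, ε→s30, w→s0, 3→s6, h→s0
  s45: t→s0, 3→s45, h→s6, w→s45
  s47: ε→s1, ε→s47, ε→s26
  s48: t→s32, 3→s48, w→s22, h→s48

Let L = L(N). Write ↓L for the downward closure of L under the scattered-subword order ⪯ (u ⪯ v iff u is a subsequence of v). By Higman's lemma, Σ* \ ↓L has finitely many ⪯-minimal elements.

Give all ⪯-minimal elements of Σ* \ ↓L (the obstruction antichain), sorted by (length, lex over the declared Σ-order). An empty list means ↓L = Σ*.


|Q|=49, |F|=35, |δ|=188 (31 ε).
min D↑ (33 st, q0=0, F={10}): 0:3→0,t→1,h→2,w→3 1:3→1,t→1,h→4,w→4 2:3→2,t→5,h→6,w→7 3:3→8,t→9,h→7,w→3 4:3→4,t→4,h→10,w→4 5:3→5,t→5,h→11,w→4 6:3→6,t→12,h→6,w→13 7:3→14,t→15,h→16,w→7 8:3→8,t→17,h→14,w→8 9:3→18,t→9,h→4,w→4 10:3→10,t→10,h→10,w→10 11:3→11,t→11,h→10,w→19 12:3→12,t→12,h→11,w→19 13:3→20,t→21,h→13,w→13 14:3→14,t→17,h→22,w→14 15:3→23,t→15,h→11,w→4 16:3→22,t→24,h→16,w→13 17:3→17,t→17,h→25,w→4 18:3→18,t→17,h→4,w→4 19:3→19,t→26,h→10,w→19 20:3→20,t→27,h→20,w→20 21:3→10,t→21,h→26,w→26 22:3→22,t→28,h→22,w→20 23:3→23,t→17,h→11,w→4 24:3→29,t→24,h→11,w→19 25:3→25,t→25,h→10,w→30 26:3→10,t→26,h→10,w→26 27:3→10,t→27,h→31,w→26 28:3→28,t→28,h→25,w→19 29:3→29,t→28,h→11,w→19 30:3→30,t→10,h→10,w→30 31:3→10,t→31,h→10,w→32 32:3→10,t→10,h→10,w→32 (ε-aug+det+¬).
'thh': N↓-sim [44, 29, 14, 3] end={s17,s40,s6} — reject; 3/3 deletions ∈↓L.
'twh': N↓-sim [44, 29, 10, 3] end={s17,s40,s6} — reject; 3/3 deletions ∈↓L.
'hhwt3': N↓-sim [44, 37, 28, 19, 10, 4] end={s17,s40,s46,s6} — reject; 5/5 deletions ∈↓L.
'w3thwt': |S_i|=[44, 38, 27, 16, 8, 6, 3] end={s17,s40,s6} rej; 6/6 deletions ∈↓L.
4 obstructions.

min(Σ*\↓L) = [thh, twh, hhwt3, w3thwt].


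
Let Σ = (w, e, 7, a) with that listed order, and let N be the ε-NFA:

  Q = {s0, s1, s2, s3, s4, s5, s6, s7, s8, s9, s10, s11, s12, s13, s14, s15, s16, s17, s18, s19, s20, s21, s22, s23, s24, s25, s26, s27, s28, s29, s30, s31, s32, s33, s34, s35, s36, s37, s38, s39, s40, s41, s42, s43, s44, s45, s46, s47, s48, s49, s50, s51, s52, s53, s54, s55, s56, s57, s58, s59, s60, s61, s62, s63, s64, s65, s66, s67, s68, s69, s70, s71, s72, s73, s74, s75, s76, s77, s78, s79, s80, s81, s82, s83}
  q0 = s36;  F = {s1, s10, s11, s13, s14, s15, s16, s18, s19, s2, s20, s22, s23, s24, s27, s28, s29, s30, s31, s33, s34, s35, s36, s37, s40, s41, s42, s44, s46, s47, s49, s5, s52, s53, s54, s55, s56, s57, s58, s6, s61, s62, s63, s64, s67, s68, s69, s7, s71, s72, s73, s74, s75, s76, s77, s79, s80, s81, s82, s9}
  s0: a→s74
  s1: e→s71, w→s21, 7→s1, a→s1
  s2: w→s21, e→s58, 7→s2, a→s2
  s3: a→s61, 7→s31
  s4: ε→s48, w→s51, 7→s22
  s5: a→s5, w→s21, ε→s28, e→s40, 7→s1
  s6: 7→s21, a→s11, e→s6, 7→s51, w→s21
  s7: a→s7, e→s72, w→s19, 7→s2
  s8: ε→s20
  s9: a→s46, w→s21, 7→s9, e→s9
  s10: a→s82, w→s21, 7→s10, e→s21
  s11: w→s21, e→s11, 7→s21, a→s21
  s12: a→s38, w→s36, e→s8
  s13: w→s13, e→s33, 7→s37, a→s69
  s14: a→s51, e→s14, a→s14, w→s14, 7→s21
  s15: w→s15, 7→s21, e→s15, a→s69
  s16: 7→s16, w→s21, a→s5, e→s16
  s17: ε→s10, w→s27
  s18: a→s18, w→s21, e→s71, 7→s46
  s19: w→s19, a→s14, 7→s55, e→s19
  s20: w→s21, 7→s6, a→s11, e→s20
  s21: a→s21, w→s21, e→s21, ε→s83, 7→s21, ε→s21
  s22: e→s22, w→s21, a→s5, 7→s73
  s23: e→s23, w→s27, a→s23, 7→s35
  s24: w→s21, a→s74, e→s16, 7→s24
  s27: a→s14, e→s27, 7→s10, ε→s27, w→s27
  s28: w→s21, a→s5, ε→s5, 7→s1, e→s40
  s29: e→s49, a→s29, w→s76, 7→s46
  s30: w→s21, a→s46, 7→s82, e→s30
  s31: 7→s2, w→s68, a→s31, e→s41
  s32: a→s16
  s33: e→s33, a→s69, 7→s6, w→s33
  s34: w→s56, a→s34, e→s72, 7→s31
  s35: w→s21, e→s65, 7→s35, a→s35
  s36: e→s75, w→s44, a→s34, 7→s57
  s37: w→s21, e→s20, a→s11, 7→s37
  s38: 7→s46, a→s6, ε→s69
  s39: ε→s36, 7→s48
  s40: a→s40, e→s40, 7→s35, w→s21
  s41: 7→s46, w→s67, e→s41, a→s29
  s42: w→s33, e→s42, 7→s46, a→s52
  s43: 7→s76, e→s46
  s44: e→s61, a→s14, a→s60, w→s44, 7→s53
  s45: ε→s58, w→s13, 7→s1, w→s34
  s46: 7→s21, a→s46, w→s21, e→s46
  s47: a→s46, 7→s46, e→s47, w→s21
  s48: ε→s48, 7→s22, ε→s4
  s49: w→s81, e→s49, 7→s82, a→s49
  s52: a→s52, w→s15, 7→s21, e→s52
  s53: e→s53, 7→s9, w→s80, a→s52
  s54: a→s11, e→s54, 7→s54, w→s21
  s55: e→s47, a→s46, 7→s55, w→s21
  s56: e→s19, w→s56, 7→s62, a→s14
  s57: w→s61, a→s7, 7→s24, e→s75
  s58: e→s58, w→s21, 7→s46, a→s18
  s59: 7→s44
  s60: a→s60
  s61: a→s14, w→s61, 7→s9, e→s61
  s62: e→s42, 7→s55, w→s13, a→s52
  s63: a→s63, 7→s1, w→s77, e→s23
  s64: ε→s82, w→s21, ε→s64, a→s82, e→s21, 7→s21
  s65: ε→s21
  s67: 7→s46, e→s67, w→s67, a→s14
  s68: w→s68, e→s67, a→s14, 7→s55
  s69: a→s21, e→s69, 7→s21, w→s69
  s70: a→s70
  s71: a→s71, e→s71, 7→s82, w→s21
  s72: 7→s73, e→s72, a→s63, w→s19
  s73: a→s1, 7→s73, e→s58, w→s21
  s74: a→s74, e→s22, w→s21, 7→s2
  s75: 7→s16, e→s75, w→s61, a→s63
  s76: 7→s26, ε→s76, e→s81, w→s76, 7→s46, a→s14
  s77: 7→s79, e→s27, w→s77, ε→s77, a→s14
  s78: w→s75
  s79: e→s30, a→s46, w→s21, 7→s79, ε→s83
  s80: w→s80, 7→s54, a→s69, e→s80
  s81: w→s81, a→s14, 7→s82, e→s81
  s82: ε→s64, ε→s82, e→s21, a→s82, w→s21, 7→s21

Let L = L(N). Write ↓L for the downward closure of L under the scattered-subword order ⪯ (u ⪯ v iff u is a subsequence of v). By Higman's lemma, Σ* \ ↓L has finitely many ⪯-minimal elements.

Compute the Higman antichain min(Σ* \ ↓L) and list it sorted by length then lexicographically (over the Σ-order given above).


Antichain: [wa7, e7w, 77w, w7waa, eae7e, a7e77].

|Q|=84, |F|=60, |δ|=292 (21 ε).
min D↑ (59 st, q0=0, F={18}): 0:w→1,e→2,7→3,a→4 1:w→1,e→5,7→6,a→7 2:w→5,e→2,7→8,a→9 3:w→5,e→2,7→10,a→11 4:w→12,e→13,7→14,a→4 5:w→5,e→5,7→15,a→7 6:w→16,e→6,7→15,a→17 7:w→7,e→7,7→18,a→7 8:w→18,e→8,7→8,a→19 9:w→20,e→21,7→22,a→9 10:w→18,e→8,7→10,a→23 11:w→24,e→13,7→25,a→11 12:w→12,e→24,7→26,a→7 13:w→24,e→13,7→27,a→9 14:w→28,e→29,7→25,a→14 15:w→18,e→15,7→15,a→30 16:w→16,e→16,7→31,a→32 17:w→33,e→17,7→18,a→17 18:w→18,e→18,7→18,a→18 19:w→18,e→34,7→22,a→19 20:w→20,e→35,7→36,a→7 21:w→35,e→21,7→37,a→21 22:w→18,e→38,7→22,a→22 23:w→18,e→39,7→25,a→23 24:w→24,e→24,7→40,a→7 25:w→18,e→41,7→25,a→25 26:w→42,e→43,7→40,a→17 27:w→18,e→41,7→27,a→22 28:w→28,e→44,7→40,a→7 29:w→44,e→29,7→30,a→45 30:w→18,e→30,7→18,a→30 31:w→18,e→31,7→31,a→46 32:w→32,e→32,7→18,a→18 33:w→33,e→33,7→18,a→32 34:w→18,e→34,7→37,a→34 35:w→35,e→35,7→47,a→7 36:w→18,e→48,7→36,a→30 37:w→18,e→18,7→37,a→37 38:w→18,e→38,7→49,a→38 39:w→18,e→39,7→27,a→19 40:w→18,e→50,7→40,a→30 41:w→18,e→41,7→30,a→51 42:w→42,e→52,7→53,a→32 43:w→52,e→43,7→30,a→17 44:w→44,e→44,7→30,a→7 45:w→54,e→55,7→30,a→45 46:w→18,e→46,7→18,a→18 47:w→18,e→18,7→47,a→49 48:w→18,e→48,7→49,a→30 49:w→18,e→18,7→18,a→49 50:w→18,e→50,7→30,a→30 51:w→18,e→38,7→30,a→51 52:w→52,e→52,7→56,a→32 53:w→18,e→57,7→53,a→46 54:w→54,e→58,7→30,a→7 55:w→58,e→55,7→49,a→55 56:w→18,e→56,7→18,a→46 57:w→18,e→57,7→56,a→46 58:w→58,e→58,7→49,a→7 [Hopcroft].
'wa7': N↓-sim [66, 39, 12, 2] end={s21,s83} rej; 3/3 deletions ∈↓L.
'e7w': |S_i|=[66, 51, 27, 2] end={s21,s83} rej; 3/3 del acc.
'77w': |S_i|=[66, 61, 33, 2] end={s21,s83} — reject; 3/3 single-dels accept.
'w7waa': run [66, 39, 27, 13, 4, 2] end={s21,s83} rej; 5/5 deletions ∈↓L.
'eae7e': run [66, 51, 31, 21, 7, 3] end={s21,s65,s83} — reject; 5/5 del acc.
'a7e77': |S_i|=[66, 55, 40, 28, 9, 3] end={s21,s51,s83} — reject; 5/5 deletions ∈↓L.
6 words, ⪯-incomp.
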